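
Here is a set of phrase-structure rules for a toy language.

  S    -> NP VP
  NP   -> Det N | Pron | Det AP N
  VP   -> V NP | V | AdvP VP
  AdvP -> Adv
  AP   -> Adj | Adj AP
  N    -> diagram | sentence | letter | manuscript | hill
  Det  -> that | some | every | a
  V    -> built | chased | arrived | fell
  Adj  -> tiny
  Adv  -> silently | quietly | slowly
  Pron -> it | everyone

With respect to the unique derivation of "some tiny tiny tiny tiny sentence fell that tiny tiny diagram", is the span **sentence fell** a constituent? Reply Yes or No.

[S [NP [Det some] [AP [Adj tiny] [AP [Adj tiny] [AP [Adj tiny] [AP [Adj tiny]]]]] [N sentence]] [VP [V fell] [NP [Det that] [AP [Adj tiny] [AP [Adj tiny]]] [N diagram]]]]
The smallest constituent containing 'sentence fell' is the S spanning 'some tiny tiny tiny tiny sentence fell that tiny tiny diagram'; no single node in the tree dominates exactly the given words.

No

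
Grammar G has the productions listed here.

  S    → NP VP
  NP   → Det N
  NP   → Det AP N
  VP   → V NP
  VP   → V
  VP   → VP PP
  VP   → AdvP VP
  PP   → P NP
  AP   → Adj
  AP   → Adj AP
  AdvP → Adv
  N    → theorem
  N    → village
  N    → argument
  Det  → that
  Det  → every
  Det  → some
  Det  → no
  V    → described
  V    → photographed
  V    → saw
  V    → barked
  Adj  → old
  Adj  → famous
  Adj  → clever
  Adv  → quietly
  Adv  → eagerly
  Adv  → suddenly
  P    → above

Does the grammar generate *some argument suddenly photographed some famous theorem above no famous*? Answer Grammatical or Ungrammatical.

Ungrammatical

For S → NP VP, the only prefix that parses as NP is 'some argument', but the remainder 'suddenly photographed some famous theorem above no famous' is not a VP under these rules.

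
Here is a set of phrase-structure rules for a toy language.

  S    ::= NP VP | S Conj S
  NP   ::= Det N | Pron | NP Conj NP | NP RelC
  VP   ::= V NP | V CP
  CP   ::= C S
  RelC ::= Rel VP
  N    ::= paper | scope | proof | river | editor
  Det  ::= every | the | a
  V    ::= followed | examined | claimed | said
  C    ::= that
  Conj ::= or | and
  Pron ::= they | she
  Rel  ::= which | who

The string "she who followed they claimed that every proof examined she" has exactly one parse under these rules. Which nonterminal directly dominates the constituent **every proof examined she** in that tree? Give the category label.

CP

S
  NP
    NP
      Pron: she
    RelC
      Rel: who
      VP
        V: followed
        NP
          Pron: they
  VP
    V: claimed
    CP
      C: that
      S
        NP
          Det: every
          N: proof
        VP
          V: examined
          NP
            Pron: she
The span 'every proof examined she' is the S node built by S → NP VP.
Its mother is the CP built by CP → C S.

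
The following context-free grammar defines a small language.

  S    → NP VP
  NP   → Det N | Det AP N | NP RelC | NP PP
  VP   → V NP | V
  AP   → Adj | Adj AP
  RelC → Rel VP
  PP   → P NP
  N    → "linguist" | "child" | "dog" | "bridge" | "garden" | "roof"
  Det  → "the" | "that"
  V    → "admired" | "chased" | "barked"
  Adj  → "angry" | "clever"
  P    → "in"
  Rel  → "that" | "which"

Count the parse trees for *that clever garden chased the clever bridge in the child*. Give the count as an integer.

1

[S [NP [Det that] [AP [Adj clever]] [N garden]] [VP [V chased] [NP [NP [Det the] [AP [Adj clever]] [N bridge]] [PP [P in] [NP [Det the] [N child]]]]]]
No rule offers an alternative attachment or grouping for any span, so this is the only derivation.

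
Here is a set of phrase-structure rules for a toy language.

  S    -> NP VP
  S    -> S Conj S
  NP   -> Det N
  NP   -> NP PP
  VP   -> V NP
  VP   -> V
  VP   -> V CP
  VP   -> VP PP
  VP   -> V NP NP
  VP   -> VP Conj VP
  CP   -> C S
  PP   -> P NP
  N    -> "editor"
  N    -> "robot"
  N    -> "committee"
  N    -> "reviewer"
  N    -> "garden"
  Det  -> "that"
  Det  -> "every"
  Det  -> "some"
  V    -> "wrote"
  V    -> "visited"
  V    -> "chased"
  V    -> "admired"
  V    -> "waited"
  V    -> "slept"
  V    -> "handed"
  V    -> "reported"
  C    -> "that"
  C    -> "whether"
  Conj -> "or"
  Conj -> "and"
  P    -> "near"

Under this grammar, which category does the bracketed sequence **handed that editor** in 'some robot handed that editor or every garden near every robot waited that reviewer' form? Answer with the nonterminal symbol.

[S [S [NP [Det some] [N robot]] [VP [V handed] [NP [Det that] [N editor]]]] [Conj or] [S [NP [NP [Det every] [N garden]] [PP [P near] [NP [Det every] [N robot]]]] [VP [V waited] [NP [Det that] [N reviewer]]]]]
The span 'handed that editor' is the VP node built by VP → V NP.

VP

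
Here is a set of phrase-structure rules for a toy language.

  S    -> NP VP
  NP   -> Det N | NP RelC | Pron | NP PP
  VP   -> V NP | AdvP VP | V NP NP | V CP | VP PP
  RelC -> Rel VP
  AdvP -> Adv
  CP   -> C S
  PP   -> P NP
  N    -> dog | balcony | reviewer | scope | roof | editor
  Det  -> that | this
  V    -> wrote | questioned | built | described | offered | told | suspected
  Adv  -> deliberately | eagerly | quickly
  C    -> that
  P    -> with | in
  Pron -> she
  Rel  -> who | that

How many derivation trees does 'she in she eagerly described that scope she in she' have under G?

3

Two of the 3 distinct bracketings:
[S [NP [NP [Pron she]] [PP [P in] [NP [Pron she]]]] [VP [AdvP [Adv eagerly]] [VP [V described] [NP [Det that] [N scope]] [NP [NP [Pron she]] [PP [P in] [NP [Pron she]]]]]]]
[S [NP [NP [Pron she]] [PP [P in] [NP [Pron she]]]] [VP [AdvP [Adv eagerly]] [VP [VP [V described] [NP [Det that] [N scope]] [NP [Pron she]]] [PP [P in] [NP [Pron she]]]]]]
The difference turns on whether VP → VP PP is used at the relevant span, versus an alternative expansion of VP.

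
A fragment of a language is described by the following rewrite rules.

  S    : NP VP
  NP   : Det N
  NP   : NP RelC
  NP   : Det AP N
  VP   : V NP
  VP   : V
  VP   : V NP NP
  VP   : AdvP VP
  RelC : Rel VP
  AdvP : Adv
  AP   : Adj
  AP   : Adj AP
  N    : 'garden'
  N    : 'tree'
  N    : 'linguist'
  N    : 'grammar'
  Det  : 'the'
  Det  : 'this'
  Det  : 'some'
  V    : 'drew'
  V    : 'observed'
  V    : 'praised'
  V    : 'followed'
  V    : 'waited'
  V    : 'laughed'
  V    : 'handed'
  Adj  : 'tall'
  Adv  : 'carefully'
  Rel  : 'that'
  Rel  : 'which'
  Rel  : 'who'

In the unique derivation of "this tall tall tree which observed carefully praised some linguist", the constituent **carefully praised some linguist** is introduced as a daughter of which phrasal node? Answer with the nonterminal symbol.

S

S
  NP
    NP
      Det: this
      AP
        Adj: tall
        AP
          Adj: tall
      N: tree
    RelC
      Rel: which
      VP
        V: observed
  VP
    AdvP
      Adv: carefully
    VP
      V: praised
      NP
        Det: some
        N: linguist
The span 'carefully praised some linguist' is the VP node built by VP → AdvP VP.
Its mother is the S built by S → NP VP.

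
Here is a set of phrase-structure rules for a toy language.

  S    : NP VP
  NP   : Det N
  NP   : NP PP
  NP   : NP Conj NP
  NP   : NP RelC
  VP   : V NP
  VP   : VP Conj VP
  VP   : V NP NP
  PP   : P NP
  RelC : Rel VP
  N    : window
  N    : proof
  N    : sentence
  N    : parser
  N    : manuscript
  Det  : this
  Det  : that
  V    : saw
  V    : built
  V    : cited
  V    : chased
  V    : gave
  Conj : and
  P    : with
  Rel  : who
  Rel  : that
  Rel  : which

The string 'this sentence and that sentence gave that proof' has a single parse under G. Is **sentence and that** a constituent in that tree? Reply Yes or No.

No

[S [NP [NP [Det this] [N sentence]] [Conj and] [NP [Det that] [N sentence]]] [VP [V gave] [NP [Det that] [N proof]]]]
The smallest constituent containing 'sentence and that' is the NP spanning 'this sentence and that sentence'; no single node in the tree dominates exactly the given words.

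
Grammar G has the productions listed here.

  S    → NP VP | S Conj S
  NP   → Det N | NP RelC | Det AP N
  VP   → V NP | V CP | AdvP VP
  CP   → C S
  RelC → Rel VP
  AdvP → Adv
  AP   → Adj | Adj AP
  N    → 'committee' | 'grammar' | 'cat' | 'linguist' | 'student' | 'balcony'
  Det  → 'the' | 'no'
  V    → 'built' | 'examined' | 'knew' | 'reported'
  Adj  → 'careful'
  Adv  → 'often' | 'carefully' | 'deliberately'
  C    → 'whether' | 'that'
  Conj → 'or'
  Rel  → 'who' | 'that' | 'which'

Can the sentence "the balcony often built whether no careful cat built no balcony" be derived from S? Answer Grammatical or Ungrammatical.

Grammatical

S
  NP
    Det: the
    N: balcony
  VP
    AdvP
      Adv: often
    VP
      V: built
      CP
        C: whether
        S
          NP
            Det: no
            AP
              Adj: careful
            N: cat
          VP
            V: built
            NP
              Det: no
              N: balcony
Each bracket corresponds to one application of a listed rule, so the string is derivable from S.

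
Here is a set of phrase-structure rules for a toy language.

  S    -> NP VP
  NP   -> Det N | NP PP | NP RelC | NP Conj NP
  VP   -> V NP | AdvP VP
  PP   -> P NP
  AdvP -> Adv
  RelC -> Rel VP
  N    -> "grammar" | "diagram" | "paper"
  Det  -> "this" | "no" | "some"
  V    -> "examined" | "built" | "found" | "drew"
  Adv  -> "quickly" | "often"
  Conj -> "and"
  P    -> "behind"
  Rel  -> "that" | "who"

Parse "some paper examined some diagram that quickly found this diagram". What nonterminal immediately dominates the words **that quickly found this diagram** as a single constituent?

RelC

[S [NP [Det some] [N paper]] [VP [V examined] [NP [NP [Det some] [N diagram]] [RelC [Rel that] [VP [AdvP [Adv quickly]] [VP [V found] [NP [Det this] [N diagram]]]]]]]]
The span 'that quickly found this diagram' is the RelC node built by RelC → Rel VP.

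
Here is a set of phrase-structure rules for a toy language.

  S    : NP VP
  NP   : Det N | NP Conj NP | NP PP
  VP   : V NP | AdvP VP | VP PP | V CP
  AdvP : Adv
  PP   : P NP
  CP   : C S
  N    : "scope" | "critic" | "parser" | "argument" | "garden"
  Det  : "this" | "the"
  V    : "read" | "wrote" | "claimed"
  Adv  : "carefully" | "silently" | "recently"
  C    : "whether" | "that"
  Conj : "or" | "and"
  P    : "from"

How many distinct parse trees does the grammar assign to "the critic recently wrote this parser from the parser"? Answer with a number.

Two of the 3 distinct bracketings:
[S [NP [Det the] [N critic]] [VP [AdvP [Adv recently]] [VP [V wrote] [NP [NP [Det this] [N parser]] [PP [P from] [NP [Det the] [N parser]]]]]]]
[S [NP [Det the] [N critic]] [VP [AdvP [Adv recently]] [VP [VP [V wrote] [NP [Det this] [N parser]]] [PP [P from] [NP [Det the] [N parser]]]]]]
The difference turns on whether NP → NP PP is used at the relevant span, versus an alternative expansion of NP.

3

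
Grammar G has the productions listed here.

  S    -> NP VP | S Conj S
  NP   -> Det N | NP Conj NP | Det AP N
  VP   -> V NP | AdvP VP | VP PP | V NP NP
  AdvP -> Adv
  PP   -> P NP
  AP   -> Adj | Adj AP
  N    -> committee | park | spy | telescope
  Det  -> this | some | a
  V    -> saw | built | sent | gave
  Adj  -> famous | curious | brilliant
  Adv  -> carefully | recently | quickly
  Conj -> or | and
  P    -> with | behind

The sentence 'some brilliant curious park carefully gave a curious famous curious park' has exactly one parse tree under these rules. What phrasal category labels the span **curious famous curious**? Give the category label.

AP

[S [NP [Det some] [AP [Adj brilliant] [AP [Adj curious]]] [N park]] [VP [AdvP [Adv carefully]] [VP [V gave] [NP [Det a] [AP [Adj curious] [AP [Adj famous] [AP [Adj curious]]]] [N park]]]]]
The span 'curious famous curious' is the AP node built by AP → Adj AP.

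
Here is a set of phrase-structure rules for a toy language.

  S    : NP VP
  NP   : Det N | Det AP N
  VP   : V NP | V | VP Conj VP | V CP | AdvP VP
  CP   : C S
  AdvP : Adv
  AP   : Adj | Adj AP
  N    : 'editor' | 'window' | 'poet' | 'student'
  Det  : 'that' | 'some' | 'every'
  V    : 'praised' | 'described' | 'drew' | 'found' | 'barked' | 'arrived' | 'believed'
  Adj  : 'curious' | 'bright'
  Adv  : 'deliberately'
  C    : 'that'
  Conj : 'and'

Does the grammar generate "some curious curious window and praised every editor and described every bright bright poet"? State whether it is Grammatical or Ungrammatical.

Ungrammatical

For S → NP VP, the only prefix that parses as NP is 'some curious curious window', but the remainder 'and praised every editor and described every bright bright poet' is not a VP under these rules.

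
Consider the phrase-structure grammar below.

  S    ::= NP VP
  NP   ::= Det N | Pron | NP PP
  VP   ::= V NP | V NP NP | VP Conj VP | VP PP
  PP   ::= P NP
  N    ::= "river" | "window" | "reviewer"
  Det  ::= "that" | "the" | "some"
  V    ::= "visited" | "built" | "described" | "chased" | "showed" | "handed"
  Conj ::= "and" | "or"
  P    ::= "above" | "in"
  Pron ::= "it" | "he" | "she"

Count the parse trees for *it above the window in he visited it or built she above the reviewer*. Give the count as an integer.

6

Two of the 6 distinct bracketings:
[S [NP [NP [Pron it]] [PP [P above] [NP [NP [Det the] [N window]] [PP [P in] [NP [Pron he]]]]]] [VP [VP [V visited] [NP [Pron it]]] [Conj or] [VP [V built] [NP [NP [Pron she]] [PP [P above] [NP [Det the] [N reviewer]]]]]]]
[S [NP [NP [Pron it]] [PP [P above] [NP [NP [Det the] [N window]] [PP [P in] [NP [Pron he]]]]]] [VP [VP [V visited] [NP [Pron it]]] [Conj or] [VP [VP [V built] [NP [Pron she]]] [PP [P above] [NP [Det the] [N reviewer]]]]]]
The difference turns on whether VP → VP PP is used at the relevant span, versus an alternative expansion of VP.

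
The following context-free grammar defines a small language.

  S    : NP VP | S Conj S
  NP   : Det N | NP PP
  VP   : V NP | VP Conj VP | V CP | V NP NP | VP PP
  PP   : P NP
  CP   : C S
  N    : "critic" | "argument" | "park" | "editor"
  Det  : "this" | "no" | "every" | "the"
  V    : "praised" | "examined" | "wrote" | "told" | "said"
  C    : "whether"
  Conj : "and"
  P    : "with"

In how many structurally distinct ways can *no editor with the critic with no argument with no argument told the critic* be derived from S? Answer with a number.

5

Two of the 5 distinct bracketings:
[S [NP [NP [Det no] [N editor]] [PP [P with] [NP [NP [Det the] [N critic]] [PP [P with] [NP [NP [Det no] [N argument]] [PP [P with] [NP [Det no] [N argument]]]]]]]] [VP [V told] [NP [Det the] [N critic]]]]
[S [NP [NP [Det no] [N editor]] [PP [P with] [NP [NP [NP [Det the] [N critic]] [PP [P with] [NP [Det no] [N argument]]]] [PP [P with] [NP [Det no] [N argument]]]]]] [VP [V told] [NP [Det the] [N critic]]]]
The trees differ in how a recursive rule is bracketed over the same span.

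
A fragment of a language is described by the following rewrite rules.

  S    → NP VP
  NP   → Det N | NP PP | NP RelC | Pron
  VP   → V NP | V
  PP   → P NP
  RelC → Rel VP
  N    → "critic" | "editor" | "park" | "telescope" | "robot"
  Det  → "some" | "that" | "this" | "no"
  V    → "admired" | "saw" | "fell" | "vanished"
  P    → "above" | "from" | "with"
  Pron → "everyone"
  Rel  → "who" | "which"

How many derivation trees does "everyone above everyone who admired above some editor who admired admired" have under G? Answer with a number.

7

Two of the 7 distinct bracketings:
[S [NP [NP [Pron everyone]] [PP [P above] [NP [NP [NP [Pron everyone]] [RelC [Rel who] [VP [V admired]]]] [PP [P above] [NP [NP [Det some] [N editor]] [RelC [Rel who] [VP [V admired]]]]]]]] [VP [V admired]]]
[S [NP [NP [Pron everyone]] [PP [P above] [NP [NP [NP [NP [Pron everyone]] [RelC [Rel who] [VP [V admired]]]] [PP [P above] [NP [Det some] [N editor]]]] [RelC [Rel who] [VP [V admired]]]]]] [VP [V admired]]]
The trees differ in how a recursive rule is bracketed over the same span.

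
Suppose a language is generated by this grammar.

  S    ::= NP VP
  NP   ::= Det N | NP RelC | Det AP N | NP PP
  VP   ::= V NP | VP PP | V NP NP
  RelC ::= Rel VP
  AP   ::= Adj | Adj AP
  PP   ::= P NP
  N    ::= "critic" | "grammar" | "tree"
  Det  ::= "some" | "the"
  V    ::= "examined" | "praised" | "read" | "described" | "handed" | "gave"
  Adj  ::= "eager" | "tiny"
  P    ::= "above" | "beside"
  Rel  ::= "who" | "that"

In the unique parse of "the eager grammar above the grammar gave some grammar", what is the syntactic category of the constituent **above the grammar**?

S
  NP
    NP
      Det: the
      AP
        Adj: eager
      N: grammar
    PP
      P: above
      NP
        Det: the
        N: grammar
  VP
    V: gave
    NP
      Det: some
      N: grammar
The span 'above the grammar' is the PP node built by PP → P NP.

PP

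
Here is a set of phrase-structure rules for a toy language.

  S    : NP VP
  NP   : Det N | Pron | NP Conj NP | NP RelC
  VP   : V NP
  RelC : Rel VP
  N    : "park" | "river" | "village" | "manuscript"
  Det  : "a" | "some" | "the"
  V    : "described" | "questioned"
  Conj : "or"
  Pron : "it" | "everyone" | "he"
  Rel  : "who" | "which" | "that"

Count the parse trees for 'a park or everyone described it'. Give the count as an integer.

1

[S [NP [NP [Det a] [N park]] [Conj or] [NP [Pron everyone]]] [VP [V described] [NP [Pron it]]]]
No rule offers an alternative attachment or grouping for any span, so this is the only derivation.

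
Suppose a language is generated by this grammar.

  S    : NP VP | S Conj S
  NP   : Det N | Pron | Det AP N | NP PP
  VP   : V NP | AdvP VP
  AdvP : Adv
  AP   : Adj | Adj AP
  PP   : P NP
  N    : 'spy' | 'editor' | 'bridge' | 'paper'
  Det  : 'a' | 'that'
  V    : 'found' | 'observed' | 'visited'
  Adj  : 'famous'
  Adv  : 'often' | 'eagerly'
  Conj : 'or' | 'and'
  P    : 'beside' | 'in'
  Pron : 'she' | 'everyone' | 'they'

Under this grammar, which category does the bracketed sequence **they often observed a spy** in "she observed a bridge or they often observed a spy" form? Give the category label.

S
  S
    NP
      Pron: she
    VP
      V: observed
      NP
        Det: a
        N: bridge
  Conj: or
  S
    NP
      Pron: they
    VP
      AdvP
        Adv: often
      VP
        V: observed
        NP
          Det: a
          N: spy
The span 'they often observed a spy' is the S node built by S → NP VP.

S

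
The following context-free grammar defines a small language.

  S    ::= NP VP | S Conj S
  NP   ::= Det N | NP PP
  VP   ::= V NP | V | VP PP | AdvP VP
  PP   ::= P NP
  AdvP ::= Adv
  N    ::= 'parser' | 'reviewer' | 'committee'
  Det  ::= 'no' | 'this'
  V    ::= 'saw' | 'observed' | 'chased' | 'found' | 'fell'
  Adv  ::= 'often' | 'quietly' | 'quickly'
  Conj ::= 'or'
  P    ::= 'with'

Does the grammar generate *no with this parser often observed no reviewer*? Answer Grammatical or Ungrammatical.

Ungrammatical

A Det word can never sit immediately before a P word in any string this grammar generates, so the substring 'no with' rules out a derivation.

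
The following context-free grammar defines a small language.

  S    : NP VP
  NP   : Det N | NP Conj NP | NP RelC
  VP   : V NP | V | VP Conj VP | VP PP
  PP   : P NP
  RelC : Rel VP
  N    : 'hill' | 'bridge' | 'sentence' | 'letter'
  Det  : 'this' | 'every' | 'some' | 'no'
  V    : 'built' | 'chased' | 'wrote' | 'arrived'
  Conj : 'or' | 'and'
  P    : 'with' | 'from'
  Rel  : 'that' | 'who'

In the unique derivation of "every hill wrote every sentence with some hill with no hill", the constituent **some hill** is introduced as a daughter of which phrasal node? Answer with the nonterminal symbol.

PP

S
  NP
    Det: every
    N: hill
  VP
    VP
      VP
        V: wrote
        NP
          Det: every
          N: sentence
      PP
        P: with
        NP
          Det: some
          N: hill
    PP
      P: with
      NP
        Det: no
        N: hill
The span 'some hill' is the NP node built by NP → Det N.
Its mother is the PP built by PP → P NP.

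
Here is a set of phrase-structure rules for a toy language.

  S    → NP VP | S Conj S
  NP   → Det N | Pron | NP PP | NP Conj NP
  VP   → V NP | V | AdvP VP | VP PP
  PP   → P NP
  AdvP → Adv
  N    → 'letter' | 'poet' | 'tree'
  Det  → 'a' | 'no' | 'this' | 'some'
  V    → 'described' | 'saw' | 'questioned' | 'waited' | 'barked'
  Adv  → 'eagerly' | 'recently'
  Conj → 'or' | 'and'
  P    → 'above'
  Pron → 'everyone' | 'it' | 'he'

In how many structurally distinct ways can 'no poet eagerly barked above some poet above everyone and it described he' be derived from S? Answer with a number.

5

Two of the 5 distinct bracketings:
[S [S [NP [Det no] [N poet]] [VP [AdvP [Adv eagerly]] [VP [VP [V barked]] [PP [P above] [NP [NP [Det some] [N poet]] [PP [P above] [NP [Pron everyone]]]]]]]] [Conj and] [S [NP [Pron it]] [VP [V described] [NP [Pron he]]]]]
[S [S [NP [Det no] [N poet]] [VP [AdvP [Adv eagerly]] [VP [VP [VP [V barked]] [PP [P above] [NP [Det some] [N poet]]]] [PP [P above] [NP [Pron everyone]]]]]] [Conj and] [S [NP [Pron it]] [VP [V described] [NP [Pron he]]]]]
The difference turns on whether NP → NP PP is used at the relevant span, versus an alternative expansion of NP.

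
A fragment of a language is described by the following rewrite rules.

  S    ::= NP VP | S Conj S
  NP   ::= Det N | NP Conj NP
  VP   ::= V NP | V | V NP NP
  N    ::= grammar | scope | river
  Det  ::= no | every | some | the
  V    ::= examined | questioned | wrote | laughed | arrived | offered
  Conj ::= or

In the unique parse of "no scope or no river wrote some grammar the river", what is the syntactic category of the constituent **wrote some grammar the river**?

VP

S
  NP
    NP
      Det: no
      N: scope
    Conj: or
    NP
      Det: no
      N: river
  VP
    V: wrote
    NP
      Det: some
      N: grammar
    NP
      Det: the
      N: river
The span 'wrote some grammar the river' is the VP node built by VP → V NP NP.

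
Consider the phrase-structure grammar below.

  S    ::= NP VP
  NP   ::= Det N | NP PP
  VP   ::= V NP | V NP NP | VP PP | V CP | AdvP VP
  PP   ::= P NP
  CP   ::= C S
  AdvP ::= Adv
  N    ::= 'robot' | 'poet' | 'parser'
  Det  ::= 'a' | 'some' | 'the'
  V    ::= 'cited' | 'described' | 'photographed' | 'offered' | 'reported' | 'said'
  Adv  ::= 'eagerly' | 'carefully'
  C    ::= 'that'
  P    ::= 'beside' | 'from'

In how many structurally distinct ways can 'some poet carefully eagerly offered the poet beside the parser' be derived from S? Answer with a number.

Two of the 4 distinct bracketings:
[S [NP [Det some] [N poet]] [VP [VP [AdvP [Adv carefully]] [VP [AdvP [Adv eagerly]] [VP [V offered] [NP [Det the] [N poet]]]]] [PP [P beside] [NP [Det the] [N parser]]]]]
[S [NP [Det some] [N poet]] [VP [AdvP [Adv carefully]] [VP [VP [AdvP [Adv eagerly]] [VP [V offered] [NP [Det the] [N poet]]]] [PP [P beside] [NP [Det the] [N parser]]]]]]
The trees differ in how a recursive rule is bracketed over the same span.

4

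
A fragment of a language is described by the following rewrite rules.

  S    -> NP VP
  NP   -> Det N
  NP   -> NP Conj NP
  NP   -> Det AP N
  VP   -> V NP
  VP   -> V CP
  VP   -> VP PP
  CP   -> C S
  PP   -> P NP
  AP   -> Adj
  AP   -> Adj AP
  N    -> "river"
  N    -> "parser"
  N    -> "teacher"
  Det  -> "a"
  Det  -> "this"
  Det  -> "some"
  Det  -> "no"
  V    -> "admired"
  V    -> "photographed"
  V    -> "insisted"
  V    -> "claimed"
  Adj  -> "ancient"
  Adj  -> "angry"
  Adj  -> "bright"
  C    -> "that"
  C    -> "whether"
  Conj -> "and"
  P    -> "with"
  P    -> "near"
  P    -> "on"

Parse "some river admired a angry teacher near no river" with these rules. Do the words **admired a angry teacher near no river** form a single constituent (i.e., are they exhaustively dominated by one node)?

Yes

[S [NP [Det some] [N river]] [VP [VP [V admired] [NP [Det a] [AP [Adj angry]] [N teacher]]] [PP [P near] [NP [Det no] [N river]]]]]
The words 'admired a angry teacher near no river' are exhaustively dominated by a single VP node (built by VP → VP PP), so they form a constituent.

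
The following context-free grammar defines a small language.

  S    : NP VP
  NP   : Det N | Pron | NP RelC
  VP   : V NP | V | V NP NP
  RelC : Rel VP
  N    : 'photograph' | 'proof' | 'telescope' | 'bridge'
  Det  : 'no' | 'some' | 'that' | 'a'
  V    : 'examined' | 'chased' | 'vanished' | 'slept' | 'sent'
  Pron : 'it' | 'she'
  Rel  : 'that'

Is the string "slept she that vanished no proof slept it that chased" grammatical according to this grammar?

For S → NP VP, no prefix of the string parses as an NP.

Ungrammatical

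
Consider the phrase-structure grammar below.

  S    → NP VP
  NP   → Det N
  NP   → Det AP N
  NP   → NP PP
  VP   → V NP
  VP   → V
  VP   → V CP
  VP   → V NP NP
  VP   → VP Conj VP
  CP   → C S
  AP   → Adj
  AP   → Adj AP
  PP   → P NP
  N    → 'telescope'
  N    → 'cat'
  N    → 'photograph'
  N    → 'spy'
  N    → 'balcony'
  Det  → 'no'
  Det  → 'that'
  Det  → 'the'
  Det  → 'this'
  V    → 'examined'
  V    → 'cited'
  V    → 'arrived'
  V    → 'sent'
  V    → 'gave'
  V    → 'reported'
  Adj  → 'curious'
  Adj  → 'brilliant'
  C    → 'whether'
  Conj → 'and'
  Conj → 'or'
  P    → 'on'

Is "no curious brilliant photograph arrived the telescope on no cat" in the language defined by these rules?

Grammatical

[S [NP [Det no] [AP [Adj curious] [AP [Adj brilliant]]] [N photograph]] [VP [V arrived] [NP [NP [Det the] [N telescope]] [PP [P on] [NP [Det no] [N cat]]]]]]
Each bracket corresponds to one application of a listed rule, so the string is derivable from S.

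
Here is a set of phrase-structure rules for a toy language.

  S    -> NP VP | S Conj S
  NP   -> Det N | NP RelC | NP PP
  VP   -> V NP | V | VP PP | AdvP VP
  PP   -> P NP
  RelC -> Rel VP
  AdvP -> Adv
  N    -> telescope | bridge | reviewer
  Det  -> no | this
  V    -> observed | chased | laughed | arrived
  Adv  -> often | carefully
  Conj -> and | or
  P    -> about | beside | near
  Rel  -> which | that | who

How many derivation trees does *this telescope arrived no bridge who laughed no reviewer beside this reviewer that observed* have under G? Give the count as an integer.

8

Two of the 8 distinct bracketings:
[S [NP [Det this] [N telescope]] [VP [V arrived] [NP [NP [Det no] [N bridge]] [RelC [Rel who] [VP [V laughed] [NP [NP [NP [Det no] [N reviewer]] [PP [P beside] [NP [Det this] [N reviewer]]]] [RelC [Rel that] [VP [V observed]]]]]]]]]
[S [NP [Det this] [N telescope]] [VP [V arrived] [NP [NP [Det no] [N bridge]] [RelC [Rel who] [VP [V laughed] [NP [NP [Det no] [N reviewer]] [PP [P beside] [NP [NP [Det this] [N reviewer]] [RelC [Rel that] [VP [V observed]]]]]]]]]]]
The trees differ in how a recursive rule is bracketed over the same span.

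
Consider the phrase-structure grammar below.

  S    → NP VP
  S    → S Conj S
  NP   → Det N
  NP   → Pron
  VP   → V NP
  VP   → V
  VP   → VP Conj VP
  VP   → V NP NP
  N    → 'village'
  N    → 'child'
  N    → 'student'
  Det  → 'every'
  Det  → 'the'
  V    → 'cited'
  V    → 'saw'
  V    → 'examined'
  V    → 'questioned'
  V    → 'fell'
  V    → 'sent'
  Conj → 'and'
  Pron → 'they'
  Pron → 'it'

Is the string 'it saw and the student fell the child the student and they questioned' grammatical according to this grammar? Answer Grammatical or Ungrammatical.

[S [S [NP [Pron it]] [VP [V saw]]] [Conj and] [S [S [NP [Det the] [N student]] [VP [V fell] [NP [Det the] [N child]] [NP [Det the] [N student]]]] [Conj and] [S [NP [Pron they]] [VP [V questioned]]]]]
Each bracket corresponds to one application of a listed rule, so the string is derivable from S.

Grammatical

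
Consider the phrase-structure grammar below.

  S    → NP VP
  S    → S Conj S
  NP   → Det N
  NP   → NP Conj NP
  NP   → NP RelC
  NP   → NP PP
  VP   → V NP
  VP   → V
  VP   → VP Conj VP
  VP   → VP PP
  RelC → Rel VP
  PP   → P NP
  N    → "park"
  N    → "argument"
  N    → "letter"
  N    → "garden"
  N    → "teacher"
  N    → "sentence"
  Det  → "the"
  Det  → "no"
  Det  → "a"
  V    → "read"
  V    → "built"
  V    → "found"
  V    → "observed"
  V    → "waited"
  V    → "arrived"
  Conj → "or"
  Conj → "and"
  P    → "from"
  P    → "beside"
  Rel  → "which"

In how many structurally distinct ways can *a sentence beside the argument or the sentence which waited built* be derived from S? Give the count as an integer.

5

Two of the 5 distinct bracketings:
[S [NP [NP [NP [Det a] [N sentence]] [PP [P beside] [NP [Det the] [N argument]]]] [Conj or] [NP [NP [Det the] [N sentence]] [RelC [Rel which] [VP [V waited]]]]] [VP [V built]]]
[S [NP [NP [NP [NP [Det a] [N sentence]] [PP [P beside] [NP [Det the] [N argument]]]] [Conj or] [NP [Det the] [N sentence]]] [RelC [Rel which] [VP [V waited]]]] [VP [V built]]]
The trees differ in how a recursive rule is bracketed over the same span.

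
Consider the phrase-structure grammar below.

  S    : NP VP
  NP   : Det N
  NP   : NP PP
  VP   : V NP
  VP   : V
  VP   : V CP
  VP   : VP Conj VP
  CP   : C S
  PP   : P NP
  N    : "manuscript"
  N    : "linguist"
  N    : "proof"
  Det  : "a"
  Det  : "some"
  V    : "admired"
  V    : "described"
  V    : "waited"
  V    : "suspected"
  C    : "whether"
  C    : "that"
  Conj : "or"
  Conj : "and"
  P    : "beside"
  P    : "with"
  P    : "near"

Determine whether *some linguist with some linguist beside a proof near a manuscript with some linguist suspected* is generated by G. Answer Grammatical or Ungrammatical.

Grammatical

[S [NP [NP [Det some] [N linguist]] [PP [P with] [NP [NP [Det some] [N linguist]] [PP [P beside] [NP [NP [Det a] [N proof]] [PP [P near] [NP [NP [Det a] [N manuscript]] [PP [P with] [NP [Det some] [N linguist]]]]]]]]]] [VP [V suspected]]]
The bracketing above is licensed at every node by one of the given productions, with S at the root.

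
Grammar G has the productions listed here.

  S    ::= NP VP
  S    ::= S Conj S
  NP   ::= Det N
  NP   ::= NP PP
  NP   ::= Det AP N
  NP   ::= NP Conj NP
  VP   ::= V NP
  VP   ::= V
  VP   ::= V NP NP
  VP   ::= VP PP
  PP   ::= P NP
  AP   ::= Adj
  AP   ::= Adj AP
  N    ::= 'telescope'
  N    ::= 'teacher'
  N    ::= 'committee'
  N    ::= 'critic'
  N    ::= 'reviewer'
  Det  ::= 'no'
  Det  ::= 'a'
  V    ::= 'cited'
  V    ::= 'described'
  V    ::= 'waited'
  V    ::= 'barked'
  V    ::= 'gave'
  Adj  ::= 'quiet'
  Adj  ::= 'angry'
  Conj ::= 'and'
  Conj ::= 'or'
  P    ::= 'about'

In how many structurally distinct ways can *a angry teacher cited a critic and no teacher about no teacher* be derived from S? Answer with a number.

3

Two of the 3 distinct bracketings:
[S [NP [Det a] [AP [Adj angry]] [N teacher]] [VP [V cited] [NP [NP [NP [Det a] [N critic]] [Conj and] [NP [Det no] [N teacher]]] [PP [P about] [NP [Det no] [N teacher]]]]]]
[S [NP [Det a] [AP [Adj angry]] [N teacher]] [VP [V cited] [NP [NP [Det a] [N critic]] [Conj and] [NP [NP [Det no] [N teacher]] [PP [P about] [NP [Det no] [N teacher]]]]]]]
The trees differ in how a recursive rule is bracketed over the same span.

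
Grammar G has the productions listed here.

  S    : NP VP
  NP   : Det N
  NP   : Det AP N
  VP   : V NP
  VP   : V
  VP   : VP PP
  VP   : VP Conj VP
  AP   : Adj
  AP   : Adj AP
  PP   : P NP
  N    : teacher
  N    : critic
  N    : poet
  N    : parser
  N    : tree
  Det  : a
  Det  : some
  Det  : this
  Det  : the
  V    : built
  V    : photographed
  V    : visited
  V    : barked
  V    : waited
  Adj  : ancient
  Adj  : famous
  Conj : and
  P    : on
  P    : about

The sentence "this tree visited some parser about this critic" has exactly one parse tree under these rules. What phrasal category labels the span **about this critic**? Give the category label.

PP

[S [NP [Det this] [N tree]] [VP [VP [V visited] [NP [Det some] [N parser]]] [PP [P about] [NP [Det this] [N critic]]]]]
The span 'about this critic' is the PP node built by PP → P NP.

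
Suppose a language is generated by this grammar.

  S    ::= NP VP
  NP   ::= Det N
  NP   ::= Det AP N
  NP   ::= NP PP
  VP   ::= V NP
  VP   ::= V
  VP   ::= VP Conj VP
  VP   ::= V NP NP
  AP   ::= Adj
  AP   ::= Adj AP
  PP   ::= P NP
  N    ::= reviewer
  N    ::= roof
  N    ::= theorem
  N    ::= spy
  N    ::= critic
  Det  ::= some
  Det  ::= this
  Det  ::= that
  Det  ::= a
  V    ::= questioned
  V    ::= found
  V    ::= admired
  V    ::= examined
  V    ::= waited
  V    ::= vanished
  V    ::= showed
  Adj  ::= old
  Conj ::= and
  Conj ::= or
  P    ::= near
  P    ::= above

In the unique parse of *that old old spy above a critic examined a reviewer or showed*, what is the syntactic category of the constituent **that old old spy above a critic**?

S
  NP
    NP
      Det: that
      AP
        Adj: old
        AP
          Adj: old
      N: spy
    PP
      P: above
      NP
        Det: a
        N: critic
  VP
    VP
      V: examined
      NP
        Det: a
        N: reviewer
    Conj: or
    VP
      V: showed
The span 'that old old spy above a critic' is the NP node built by NP → NP PP.

NP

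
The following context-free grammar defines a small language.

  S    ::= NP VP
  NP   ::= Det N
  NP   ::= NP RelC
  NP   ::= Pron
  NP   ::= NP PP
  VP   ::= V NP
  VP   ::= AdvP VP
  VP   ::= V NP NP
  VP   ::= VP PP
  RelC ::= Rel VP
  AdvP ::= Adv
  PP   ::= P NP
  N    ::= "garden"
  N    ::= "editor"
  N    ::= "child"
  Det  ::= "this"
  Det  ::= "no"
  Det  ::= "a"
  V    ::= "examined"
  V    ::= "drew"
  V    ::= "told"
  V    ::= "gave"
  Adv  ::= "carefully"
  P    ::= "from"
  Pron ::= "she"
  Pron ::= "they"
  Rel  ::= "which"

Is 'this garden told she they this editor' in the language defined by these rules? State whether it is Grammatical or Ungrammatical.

For S → NP VP, the only prefix that parses as NP is 'this garden', but the remainder 'told she they this editor' is not a VP under these rules.

Ungrammatical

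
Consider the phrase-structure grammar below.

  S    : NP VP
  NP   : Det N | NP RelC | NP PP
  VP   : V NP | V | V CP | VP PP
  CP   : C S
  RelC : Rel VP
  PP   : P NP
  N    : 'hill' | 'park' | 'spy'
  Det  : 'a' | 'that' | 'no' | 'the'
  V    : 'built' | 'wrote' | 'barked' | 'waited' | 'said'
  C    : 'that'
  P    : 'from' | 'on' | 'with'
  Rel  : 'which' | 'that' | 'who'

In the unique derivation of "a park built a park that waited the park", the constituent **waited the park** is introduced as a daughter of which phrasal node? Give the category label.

[S [NP [Det a] [N park]] [VP [V built] [NP [NP [Det a] [N park]] [RelC [Rel that] [VP [V waited] [NP [Det the] [N park]]]]]]]
The span 'waited the park' is the VP node built by VP → V NP.
Its mother is the RelC built by RelC → Rel VP.

RelC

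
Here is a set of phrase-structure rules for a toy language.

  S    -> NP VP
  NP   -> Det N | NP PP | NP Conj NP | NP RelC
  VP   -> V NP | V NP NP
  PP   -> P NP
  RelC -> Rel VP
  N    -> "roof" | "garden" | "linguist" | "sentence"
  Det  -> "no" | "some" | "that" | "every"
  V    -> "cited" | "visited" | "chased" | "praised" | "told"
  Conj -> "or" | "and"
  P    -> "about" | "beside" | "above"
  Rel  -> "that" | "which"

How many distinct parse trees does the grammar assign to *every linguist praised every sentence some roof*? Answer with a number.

1

[S [NP [Det every] [N linguist]] [VP [V praised] [NP [Det every] [N sentence]] [NP [Det some] [N roof]]]]
No rule offers an alternative attachment or grouping for any span, so this is the only derivation.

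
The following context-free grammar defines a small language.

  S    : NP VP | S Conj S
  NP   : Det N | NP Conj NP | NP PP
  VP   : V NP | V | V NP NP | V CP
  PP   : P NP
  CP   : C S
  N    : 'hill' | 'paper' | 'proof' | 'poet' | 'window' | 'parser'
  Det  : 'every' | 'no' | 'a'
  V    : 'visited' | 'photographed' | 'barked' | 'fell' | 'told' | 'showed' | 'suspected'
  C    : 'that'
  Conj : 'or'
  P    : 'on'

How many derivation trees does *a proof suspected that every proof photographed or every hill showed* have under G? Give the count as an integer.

2

The two bracketings:
[S [NP [Det a] [N proof]] [VP [V suspected] [CP [C that] [S [S [NP [Det every] [N proof]] [VP [V photographed]]] [Conj or] [S [NP [Det every] [N hill]] [VP [V showed]]]]]]]
[S [S [NP [Det a] [N proof]] [VP [V suspected] [CP [C that] [S [NP [Det every] [N proof]] [VP [V photographed]]]]]] [Conj or] [S [NP [Det every] [N hill]] [VP [V showed]]]]
The trees differ in how a recursive rule is bracketed over the same span.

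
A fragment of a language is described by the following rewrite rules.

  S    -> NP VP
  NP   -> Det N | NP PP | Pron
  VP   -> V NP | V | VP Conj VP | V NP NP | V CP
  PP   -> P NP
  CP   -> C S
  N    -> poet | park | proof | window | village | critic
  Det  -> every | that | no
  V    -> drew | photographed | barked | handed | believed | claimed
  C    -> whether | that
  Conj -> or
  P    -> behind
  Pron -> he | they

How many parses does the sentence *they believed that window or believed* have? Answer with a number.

[S [NP [Pron they]] [VP [VP [V believed] [NP [Det that] [N window]]] [Conj or] [VP [V believed]]]]
No rule offers an alternative attachment or grouping for any span, so this is the only derivation.

1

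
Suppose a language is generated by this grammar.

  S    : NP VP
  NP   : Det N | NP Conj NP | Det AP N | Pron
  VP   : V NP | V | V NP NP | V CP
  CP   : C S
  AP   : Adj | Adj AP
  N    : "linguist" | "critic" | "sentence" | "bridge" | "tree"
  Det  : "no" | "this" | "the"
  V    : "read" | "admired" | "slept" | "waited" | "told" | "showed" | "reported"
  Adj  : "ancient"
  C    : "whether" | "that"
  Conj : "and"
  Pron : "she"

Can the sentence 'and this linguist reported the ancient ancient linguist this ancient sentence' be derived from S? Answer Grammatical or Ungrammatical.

For S → NP VP, no prefix of the string parses as an NP.

Ungrammatical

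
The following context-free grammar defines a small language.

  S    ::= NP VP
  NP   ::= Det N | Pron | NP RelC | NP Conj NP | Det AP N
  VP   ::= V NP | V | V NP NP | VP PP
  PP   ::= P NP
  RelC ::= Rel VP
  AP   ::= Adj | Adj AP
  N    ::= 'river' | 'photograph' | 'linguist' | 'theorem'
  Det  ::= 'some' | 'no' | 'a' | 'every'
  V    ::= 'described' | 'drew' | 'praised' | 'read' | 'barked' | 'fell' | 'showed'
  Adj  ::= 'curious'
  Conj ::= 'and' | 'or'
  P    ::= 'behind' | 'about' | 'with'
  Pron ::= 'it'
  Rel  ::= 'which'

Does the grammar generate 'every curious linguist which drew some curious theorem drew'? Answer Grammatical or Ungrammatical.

Grammatical

S
  NP
    NP
      Det: every
      AP
        Adj: curious
      N: linguist
    RelC
      Rel: which
      VP
        V: drew
        NP
          Det: some
          AP
            Adj: curious
          N: theorem
  VP
    V: drew
Each bracket corresponds to one application of a listed rule, so the string is derivable from S.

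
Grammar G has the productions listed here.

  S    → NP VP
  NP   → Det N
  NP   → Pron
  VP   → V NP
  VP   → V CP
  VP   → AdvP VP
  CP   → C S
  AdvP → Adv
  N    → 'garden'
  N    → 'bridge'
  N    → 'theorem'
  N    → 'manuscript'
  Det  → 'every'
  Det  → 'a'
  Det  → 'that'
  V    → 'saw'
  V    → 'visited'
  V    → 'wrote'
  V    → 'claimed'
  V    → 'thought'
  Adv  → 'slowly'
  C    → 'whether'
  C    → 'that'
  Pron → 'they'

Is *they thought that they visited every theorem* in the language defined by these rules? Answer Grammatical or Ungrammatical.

Grammatical

[S [NP [Pron they]] [VP [V thought] [CP [C that] [S [NP [Pron they]] [VP [V visited] [NP [Det every] [N theorem]]]]]]]
The bracketing above is licensed at every node by one of the given productions, with S at the root.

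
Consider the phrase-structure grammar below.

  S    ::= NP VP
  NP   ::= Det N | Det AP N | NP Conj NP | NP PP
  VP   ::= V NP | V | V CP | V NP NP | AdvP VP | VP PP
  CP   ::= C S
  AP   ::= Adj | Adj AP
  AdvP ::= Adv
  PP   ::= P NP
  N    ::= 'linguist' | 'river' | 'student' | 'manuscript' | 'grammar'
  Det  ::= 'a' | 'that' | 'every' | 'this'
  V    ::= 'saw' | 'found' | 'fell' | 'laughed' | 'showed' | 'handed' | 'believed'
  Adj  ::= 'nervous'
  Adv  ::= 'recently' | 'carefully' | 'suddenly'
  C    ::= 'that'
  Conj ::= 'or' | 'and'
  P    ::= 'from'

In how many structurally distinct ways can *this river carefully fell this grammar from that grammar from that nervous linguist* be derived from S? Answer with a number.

9

Two of the 9 distinct bracketings:
[S [NP [Det this] [N river]] [VP [AdvP [Adv carefully]] [VP [V fell] [NP [NP [Det this] [N grammar]] [PP [P from] [NP [NP [Det that] [N grammar]] [PP [P from] [NP [Det that] [AP [Adj nervous]] [N linguist]]]]]]]]]
[S [NP [Det this] [N river]] [VP [AdvP [Adv carefully]] [VP [V fell] [NP [NP [NP [Det this] [N grammar]] [PP [P from] [NP [Det that] [N grammar]]]] [PP [P from] [NP [Det that] [AP [Adj nervous]] [N linguist]]]]]]]
The trees differ in how a recursive rule is bracketed over the same span.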